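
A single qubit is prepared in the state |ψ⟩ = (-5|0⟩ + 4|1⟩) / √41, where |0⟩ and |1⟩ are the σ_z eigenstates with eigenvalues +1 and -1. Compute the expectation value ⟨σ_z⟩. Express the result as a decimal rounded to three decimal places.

⟨σ_z⟩ = |a|² - |b|² divided by |a|²+|b|², with a, b the |0⟩, |1⟩ amplitudes.
= (25 - 16)/41 = 9/41.

0.220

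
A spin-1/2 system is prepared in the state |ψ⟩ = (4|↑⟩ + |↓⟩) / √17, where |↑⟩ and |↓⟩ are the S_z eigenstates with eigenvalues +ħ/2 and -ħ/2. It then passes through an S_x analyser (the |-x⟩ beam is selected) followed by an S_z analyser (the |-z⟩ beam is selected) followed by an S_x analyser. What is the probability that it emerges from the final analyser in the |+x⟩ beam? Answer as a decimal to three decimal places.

0.066

First analyser (S_x): P(|-x⟩) = |⟨-x|ψ⟩|² = 9/34.
After stage 1 the state is |-x⟩; P(|-z⟩) = |⟨-z|-x⟩|² = 1/2.
After stage 2 the state is |-z⟩; P(|+x⟩) = |⟨+x|-z⟩|² = 1/2.
Joint probability = 9/34 × 1/2 × 1/2 = 0.066.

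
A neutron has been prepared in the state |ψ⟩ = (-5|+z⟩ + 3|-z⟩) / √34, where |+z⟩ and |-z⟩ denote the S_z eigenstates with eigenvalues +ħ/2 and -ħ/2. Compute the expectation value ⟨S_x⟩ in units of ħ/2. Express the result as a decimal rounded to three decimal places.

⟨σ_x⟩ = 2 Re(a* b)/(|a|²+|b|²) with a = -5, b = 3.
a* b = -15, so ⟨σ_x⟩ = -30/34.
⟨S_x⟩ = (ħ/2)·⟨σ_x⟩.

-0.882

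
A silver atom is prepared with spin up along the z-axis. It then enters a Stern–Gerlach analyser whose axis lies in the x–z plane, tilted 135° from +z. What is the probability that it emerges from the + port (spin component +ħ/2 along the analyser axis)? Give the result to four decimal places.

For spin-½, the probability of finding spin-up along an axis at angle θ to the initial spin direction is cos²(θ/2); spin-down is sin²(θ/2).
θ = 135°, so P = cos²(67.5°) ≈ 0.1464.

0.1464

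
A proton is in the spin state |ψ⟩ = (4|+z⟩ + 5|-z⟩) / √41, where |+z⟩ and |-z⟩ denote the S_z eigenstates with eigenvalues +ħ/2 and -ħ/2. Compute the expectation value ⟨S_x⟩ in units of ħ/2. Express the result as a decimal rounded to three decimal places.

0.976

⟨σ_x⟩ = 2 Re(a* b)/(|a|²+|b|²) with a = 4, b = 5.
a* b = 20, so ⟨σ_x⟩ = 40/41.
⟨S_x⟩ = (ħ/2)·⟨σ_x⟩.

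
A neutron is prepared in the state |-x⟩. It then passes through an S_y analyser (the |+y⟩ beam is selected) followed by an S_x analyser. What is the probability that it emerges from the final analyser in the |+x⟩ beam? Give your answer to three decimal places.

First analyser (S_y): from |-x⟩, P(|+y⟩) = 1/2.
After stage 1 the state is |+y⟩; P(|+x⟩) = |⟨+x|+y⟩|² = 1/2.
Joint probability = 1/2 × 1/2 = 0.250.

0.250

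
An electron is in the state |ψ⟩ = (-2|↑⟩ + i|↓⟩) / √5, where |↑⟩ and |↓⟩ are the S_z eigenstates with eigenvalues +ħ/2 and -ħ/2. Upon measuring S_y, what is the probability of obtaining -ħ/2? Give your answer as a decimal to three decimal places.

0.900

|-y⟩ = (|↑⟩ - i|↓⟩)/√2, so ⟨-y|ψ⟩ = (-3) / (√2·√5).
P = |-3|² / 10 = 9/10.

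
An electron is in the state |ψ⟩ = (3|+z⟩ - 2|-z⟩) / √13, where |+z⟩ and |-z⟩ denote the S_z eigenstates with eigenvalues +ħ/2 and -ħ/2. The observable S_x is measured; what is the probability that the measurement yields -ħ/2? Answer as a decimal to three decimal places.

0.962

|-x⟩ = (|+z⟩ - |-z⟩)/√2, so ⟨-x|ψ⟩ = (5) / (√2·√13).
P = |5|² / 26 = 25/26.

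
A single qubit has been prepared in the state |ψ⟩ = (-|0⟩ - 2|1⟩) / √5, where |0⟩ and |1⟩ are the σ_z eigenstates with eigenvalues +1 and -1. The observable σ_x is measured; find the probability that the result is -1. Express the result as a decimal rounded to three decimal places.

0.100

|-x⟩ = (|0⟩ - |1⟩)/√2, so ⟨-x|ψ⟩ = (1) / (√2·√5).
P = |1|² / 10 = 1/10.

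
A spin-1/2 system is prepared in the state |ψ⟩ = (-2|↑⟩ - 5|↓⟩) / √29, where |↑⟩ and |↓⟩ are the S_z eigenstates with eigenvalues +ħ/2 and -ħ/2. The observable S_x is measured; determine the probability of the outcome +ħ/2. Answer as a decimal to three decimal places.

0.845

|+x⟩ = (|↑⟩ + |↓⟩)/√2, so ⟨+x|ψ⟩ = (-7) / (√2·√29).
P = |-7|² / 58 = 49/58.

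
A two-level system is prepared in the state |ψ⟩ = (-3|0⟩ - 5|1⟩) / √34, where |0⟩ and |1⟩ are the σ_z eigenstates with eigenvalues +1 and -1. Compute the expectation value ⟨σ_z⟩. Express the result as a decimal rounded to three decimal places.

-0.471

⟨σ_z⟩ = |a|² - |b|² divided by |a|²+|b|², with a, b the |0⟩, |1⟩ amplitudes.
= (9 - 25)/34 = -16/34.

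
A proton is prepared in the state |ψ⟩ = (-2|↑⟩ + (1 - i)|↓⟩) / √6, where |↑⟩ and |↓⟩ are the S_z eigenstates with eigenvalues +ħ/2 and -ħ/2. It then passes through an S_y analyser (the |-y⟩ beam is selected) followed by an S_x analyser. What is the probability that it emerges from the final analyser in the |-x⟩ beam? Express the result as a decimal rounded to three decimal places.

First analyser (S_y): P(|-y⟩) = |⟨-y|ψ⟩|² = 2/12.
After stage 1 the state is |-y⟩; P(|-x⟩) = |⟨-x|-y⟩|² = 1/2.
Joint probability = 2/12 × 1/2 = 0.083.

0.083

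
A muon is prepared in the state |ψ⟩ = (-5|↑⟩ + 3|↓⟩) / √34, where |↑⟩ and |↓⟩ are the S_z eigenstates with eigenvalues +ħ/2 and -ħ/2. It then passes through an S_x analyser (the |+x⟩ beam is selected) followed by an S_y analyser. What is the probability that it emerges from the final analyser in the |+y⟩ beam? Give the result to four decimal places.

0.0294

First analyser (S_x): P(|+x⟩) = |⟨+x|ψ⟩|² = 4/68.
After stage 1 the state is |+x⟩; P(|+y⟩) = |⟨+y|+x⟩|² = 1/2.
Joint probability = 4/68 × 1/2 = 0.0294.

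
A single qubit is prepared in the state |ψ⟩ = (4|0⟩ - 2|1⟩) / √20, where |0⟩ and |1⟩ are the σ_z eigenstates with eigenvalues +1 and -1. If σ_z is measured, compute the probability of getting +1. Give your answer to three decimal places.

The +1 outcome corresponds to |0⟩. Its amplitude in |ψ⟩ is 4/√20.
P = |4|² / 20 = 16/20.

0.800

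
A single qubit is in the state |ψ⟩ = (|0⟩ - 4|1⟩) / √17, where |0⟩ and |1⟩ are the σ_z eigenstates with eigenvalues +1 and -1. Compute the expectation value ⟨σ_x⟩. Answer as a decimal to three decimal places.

⟨σ_x⟩ = 2 Re(a* b)/(|a|²+|b|²) with a = 1, b = -4.
a* b = -4, so ⟨σ_x⟩ = -8/17.

-0.471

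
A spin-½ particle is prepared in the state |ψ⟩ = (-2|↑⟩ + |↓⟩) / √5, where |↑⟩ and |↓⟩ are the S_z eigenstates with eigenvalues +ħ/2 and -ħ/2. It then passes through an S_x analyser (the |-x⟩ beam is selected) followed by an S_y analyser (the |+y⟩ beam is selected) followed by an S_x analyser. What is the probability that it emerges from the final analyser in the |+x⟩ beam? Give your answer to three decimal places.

0.225

First analyser (S_x): P(|-x⟩) = |⟨-x|ψ⟩|² = 9/10.
After stage 1 the state is |-x⟩; P(|+y⟩) = |⟨+y|-x⟩|² = 1/2.
After stage 2 the state is |+y⟩; P(|+x⟩) = |⟨+x|+y⟩|² = 1/2.
Joint probability = 9/10 × 1/2 × 1/2 = 0.225.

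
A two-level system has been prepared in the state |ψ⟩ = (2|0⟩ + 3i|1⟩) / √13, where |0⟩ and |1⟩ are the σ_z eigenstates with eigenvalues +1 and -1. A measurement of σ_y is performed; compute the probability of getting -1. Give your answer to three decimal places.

|-y⟩ = (|0⟩ - i|1⟩)/√2, so ⟨-y|ψ⟩ = (-1) / (√2·√13).
P = |-1|² / 26 = 1/26.

0.038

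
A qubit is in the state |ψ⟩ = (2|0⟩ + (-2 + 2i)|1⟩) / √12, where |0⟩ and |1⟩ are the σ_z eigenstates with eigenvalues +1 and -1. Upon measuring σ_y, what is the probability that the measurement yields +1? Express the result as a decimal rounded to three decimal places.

|+y⟩ = (|0⟩ + i|1⟩)/√2, so ⟨+y|ψ⟩ = (4 + 2i) / (√2·√12).
P = |4 + 2i|² / 24 = 20/24.

0.833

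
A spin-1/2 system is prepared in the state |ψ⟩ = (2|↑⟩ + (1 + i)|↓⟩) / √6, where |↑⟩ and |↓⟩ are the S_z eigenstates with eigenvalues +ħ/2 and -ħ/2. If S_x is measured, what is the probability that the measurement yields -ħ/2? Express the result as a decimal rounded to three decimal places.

0.167

|-x⟩ = (|↑⟩ - |↓⟩)/√2, so ⟨-x|ψ⟩ = (1 - i) / (√2·√6).
P = |1 - i|² / 12 = 2/12.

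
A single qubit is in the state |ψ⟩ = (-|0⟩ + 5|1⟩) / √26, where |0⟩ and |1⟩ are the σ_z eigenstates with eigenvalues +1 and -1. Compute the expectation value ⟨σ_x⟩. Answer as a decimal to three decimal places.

⟨σ_x⟩ = 2 Re(a* b)/(|a|²+|b|²) with a = -1, b = 5.
a* b = -5, so ⟨σ_x⟩ = -10/26.

-0.385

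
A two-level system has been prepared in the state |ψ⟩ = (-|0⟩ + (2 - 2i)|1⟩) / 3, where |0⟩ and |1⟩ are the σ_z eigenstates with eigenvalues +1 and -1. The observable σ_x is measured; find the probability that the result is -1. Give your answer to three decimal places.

0.722

|-x⟩ = (|0⟩ - |1⟩)/√2, so ⟨-x|ψ⟩ = (-3 + 2i) / (√2·3).
P = |-3 + 2i|² / 18 = 13/18.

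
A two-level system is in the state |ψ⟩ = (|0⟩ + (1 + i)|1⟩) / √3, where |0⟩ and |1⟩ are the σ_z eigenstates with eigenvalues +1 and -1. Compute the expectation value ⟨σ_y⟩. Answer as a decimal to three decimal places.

0.667

⟨σ_y⟩ = 2 Im(a* b)/(|a|²+|b|²) with a = 1, b = (1 + i).
a* b = (1 + i), so ⟨σ_y⟩ = 2/3.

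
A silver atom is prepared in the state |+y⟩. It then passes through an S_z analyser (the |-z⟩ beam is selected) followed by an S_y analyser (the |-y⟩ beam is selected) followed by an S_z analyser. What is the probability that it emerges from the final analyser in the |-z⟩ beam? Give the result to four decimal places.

First analyser (S_z): from |+y⟩, P(|-z⟩) = 1/2.
After stage 1 the state is |-z⟩; P(|-y⟩) = |⟨-y|-z⟩|² = 1/2.
After stage 2 the state is |-y⟩; P(|-z⟩) = |⟨-z|-y⟩|² = 1/2.
Joint probability = 1/2 × 1/2 × 1/2 = 0.1250.

0.1250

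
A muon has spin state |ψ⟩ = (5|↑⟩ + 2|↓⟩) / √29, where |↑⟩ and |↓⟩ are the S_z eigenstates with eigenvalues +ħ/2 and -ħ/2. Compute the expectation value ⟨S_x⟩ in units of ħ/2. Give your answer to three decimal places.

0.690

⟨σ_x⟩ = 2 Re(a* b)/(|a|²+|b|²) with a = 5, b = 2.
a* b = 10, so ⟨σ_x⟩ = 20/29.
⟨S_x⟩ = (ħ/2)·⟨σ_x⟩.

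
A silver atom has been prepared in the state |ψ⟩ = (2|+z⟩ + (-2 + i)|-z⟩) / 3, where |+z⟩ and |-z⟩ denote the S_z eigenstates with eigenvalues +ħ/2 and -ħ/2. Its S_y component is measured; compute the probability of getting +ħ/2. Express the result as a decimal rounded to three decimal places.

|+y⟩ = (|+z⟩ + i|-z⟩)/√2, so ⟨+y|ψ⟩ = (3 + 2i) / (√2·3).
P = |3 + 2i|² / 18 = 13/18.

0.722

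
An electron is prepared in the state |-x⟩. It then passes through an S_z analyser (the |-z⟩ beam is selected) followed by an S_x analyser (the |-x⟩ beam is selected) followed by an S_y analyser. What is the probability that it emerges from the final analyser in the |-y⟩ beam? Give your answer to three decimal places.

0.125

First analyser (S_z): from |-x⟩, P(|-z⟩) = 1/2.
After stage 1 the state is |-z⟩; P(|-x⟩) = |⟨-x|-z⟩|² = 1/2.
After stage 2 the state is |-x⟩; P(|-y⟩) = |⟨-y|-x⟩|² = 1/2.
Joint probability = 1/2 × 1/2 × 1/2 = 0.125.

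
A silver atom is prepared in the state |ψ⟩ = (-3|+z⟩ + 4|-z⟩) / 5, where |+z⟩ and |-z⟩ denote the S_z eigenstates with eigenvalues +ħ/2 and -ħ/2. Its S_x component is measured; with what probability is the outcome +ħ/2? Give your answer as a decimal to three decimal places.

|+x⟩ = (|+z⟩ + |-z⟩)/√2, so ⟨+x|ψ⟩ = (1) / (√2·5).
P = |1|² / 50 = 1/50.

0.020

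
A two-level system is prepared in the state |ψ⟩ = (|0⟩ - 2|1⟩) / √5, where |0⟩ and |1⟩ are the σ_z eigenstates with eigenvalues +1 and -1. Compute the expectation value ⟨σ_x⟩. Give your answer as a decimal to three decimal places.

⟨σ_x⟩ = 2 Re(a* b)/(|a|²+|b|²) with a = 1, b = -2.
a* b = -2, so ⟨σ_x⟩ = -4/5.

-0.800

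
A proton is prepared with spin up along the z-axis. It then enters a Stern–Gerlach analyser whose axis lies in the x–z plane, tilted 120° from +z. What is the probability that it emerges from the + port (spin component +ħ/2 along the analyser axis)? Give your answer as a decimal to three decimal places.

0.250

For spin-½, the probability of finding spin-up along an axis at angle θ to the initial spin direction is cos²(θ/2); spin-down is sin²(θ/2).
θ = 120°, so P = cos²(60°) ≈ 0.250.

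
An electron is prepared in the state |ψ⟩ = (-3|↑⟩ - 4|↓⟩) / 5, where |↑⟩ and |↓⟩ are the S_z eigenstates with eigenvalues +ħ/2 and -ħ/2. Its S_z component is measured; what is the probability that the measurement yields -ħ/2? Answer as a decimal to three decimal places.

0.640

The -ħ/2 outcome corresponds to |↓⟩. Its amplitude in |ψ⟩ is -4/5.
P = |-4|² / 25 = 16/25.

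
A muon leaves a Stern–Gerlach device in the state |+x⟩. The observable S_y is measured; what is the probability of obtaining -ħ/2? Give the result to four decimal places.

In the S_z basis, |+x⟩ = (|+z⟩ + |-z⟩)/√2 and |-y⟩ = (|+z⟩ - i|-z⟩)/√2.
|⟨-y|+x⟩|² = 1/2.

0.5000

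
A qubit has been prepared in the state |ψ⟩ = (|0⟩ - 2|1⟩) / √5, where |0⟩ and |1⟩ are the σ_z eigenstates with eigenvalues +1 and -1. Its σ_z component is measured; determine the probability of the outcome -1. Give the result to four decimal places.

0.8000

The -1 outcome corresponds to |1⟩. Its amplitude in |ψ⟩ is -2/√5.
P = |-2|² / 5 = 4/5.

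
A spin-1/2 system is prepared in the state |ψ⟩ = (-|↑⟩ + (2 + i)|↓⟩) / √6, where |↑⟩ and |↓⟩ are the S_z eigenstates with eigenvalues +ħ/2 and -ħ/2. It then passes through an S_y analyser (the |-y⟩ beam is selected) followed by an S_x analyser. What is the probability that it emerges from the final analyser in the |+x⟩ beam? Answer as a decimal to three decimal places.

First analyser (S_y): P(|-y⟩) = |⟨-y|ψ⟩|² = 8/12.
After stage 1 the state is |-y⟩; P(|+x⟩) = |⟨+x|-y⟩|² = 1/2.
Joint probability = 8/12 × 1/2 = 0.333.

0.333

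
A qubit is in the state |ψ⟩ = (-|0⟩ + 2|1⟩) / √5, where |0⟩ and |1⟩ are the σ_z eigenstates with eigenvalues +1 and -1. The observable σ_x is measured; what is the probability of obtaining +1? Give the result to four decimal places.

0.1000

|+x⟩ = (|0⟩ + |1⟩)/√2, so ⟨+x|ψ⟩ = (1) / (√2·√5).
P = |1|² / 10 = 1/10.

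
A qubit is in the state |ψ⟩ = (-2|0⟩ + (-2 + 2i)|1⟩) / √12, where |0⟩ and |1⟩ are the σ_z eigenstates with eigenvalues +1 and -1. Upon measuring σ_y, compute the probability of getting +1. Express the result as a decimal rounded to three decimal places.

0.167

|+y⟩ = (|0⟩ + i|1⟩)/√2, so ⟨+y|ψ⟩ = (2i) / (√2·√12).
P = |2i|² / 24 = 4/24.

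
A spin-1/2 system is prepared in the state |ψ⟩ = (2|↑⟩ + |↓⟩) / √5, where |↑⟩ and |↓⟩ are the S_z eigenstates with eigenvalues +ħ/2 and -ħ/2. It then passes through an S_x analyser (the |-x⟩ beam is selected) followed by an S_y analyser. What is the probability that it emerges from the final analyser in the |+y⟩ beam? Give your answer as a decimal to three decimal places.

First analyser (S_x): P(|-x⟩) = |⟨-x|ψ⟩|² = 1/10.
After stage 1 the state is |-x⟩; P(|+y⟩) = |⟨+y|-x⟩|² = 1/2.
Joint probability = 1/10 × 1/2 = 0.050.

0.050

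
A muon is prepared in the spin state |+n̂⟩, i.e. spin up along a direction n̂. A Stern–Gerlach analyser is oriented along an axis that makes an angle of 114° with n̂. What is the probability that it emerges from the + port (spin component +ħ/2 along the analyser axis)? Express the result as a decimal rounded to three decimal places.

0.297

For spin-½, the probability of finding spin-up along an axis at angle θ to the initial spin direction is cos²(θ/2); spin-down is sin²(θ/2).
θ = 114°, so P = cos²(57°) ≈ 0.297.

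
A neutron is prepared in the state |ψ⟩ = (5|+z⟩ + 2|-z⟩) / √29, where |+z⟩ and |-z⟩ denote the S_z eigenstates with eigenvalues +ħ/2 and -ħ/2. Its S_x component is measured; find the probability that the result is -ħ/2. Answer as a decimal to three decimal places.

|-x⟩ = (|+z⟩ - |-z⟩)/√2, so ⟨-x|ψ⟩ = (3) / (√2·√29).
P = |3|² / 58 = 9/58.

0.155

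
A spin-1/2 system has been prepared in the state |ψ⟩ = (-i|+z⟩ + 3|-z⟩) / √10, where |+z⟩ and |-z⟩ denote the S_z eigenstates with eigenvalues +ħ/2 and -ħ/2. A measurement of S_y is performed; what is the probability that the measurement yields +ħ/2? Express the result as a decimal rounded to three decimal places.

0.800

|+y⟩ = (|+z⟩ + i|-z⟩)/√2, so ⟨+y|ψ⟩ = (-4i) / (√2·√10).
P = |-4i|² / 20 = 16/20.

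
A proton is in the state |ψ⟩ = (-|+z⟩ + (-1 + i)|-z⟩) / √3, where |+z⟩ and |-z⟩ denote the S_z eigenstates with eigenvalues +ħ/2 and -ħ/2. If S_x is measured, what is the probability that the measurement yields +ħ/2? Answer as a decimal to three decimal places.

0.833

|+x⟩ = (|+z⟩ + |-z⟩)/√2, so ⟨+x|ψ⟩ = (-2 + i) / (√2·√3).
P = |-2 + i|² / 6 = 5/6.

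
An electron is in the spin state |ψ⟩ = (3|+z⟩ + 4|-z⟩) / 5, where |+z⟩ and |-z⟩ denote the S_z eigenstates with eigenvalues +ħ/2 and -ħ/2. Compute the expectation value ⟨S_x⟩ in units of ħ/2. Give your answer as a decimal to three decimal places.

⟨σ_x⟩ = 2 Re(a* b)/(|a|²+|b|²) with a = 3, b = 4.
a* b = 12, so ⟨σ_x⟩ = 24/25.
⟨S_x⟩ = (ħ/2)·⟨σ_x⟩.

0.960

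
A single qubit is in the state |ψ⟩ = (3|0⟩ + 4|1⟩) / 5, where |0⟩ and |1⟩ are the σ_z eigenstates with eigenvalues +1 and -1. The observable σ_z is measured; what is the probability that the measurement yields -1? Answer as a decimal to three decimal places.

0.640

The -1 outcome corresponds to |1⟩. Its amplitude in |ψ⟩ is 4/5.
P = |4|² / 25 = 16/25.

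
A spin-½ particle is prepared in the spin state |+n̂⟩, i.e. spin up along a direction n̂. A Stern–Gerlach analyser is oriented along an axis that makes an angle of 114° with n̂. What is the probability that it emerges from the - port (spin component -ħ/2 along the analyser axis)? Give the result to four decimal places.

0.7034

For spin-½, the probability of finding spin-up along an axis at angle θ to the initial spin direction is cos²(θ/2); spin-down is sin²(θ/2).
θ = 114°, so P = sin²(57°) ≈ 0.7034.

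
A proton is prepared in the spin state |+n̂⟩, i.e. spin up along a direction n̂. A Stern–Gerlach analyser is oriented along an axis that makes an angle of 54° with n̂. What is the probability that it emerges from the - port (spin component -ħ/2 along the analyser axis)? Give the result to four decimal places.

For spin-½, the probability of finding spin-up along an axis at angle θ to the initial spin direction is cos²(θ/2); spin-down is sin²(θ/2).
θ = 54°, so P = sin²(27°) ≈ 0.2061.

0.2061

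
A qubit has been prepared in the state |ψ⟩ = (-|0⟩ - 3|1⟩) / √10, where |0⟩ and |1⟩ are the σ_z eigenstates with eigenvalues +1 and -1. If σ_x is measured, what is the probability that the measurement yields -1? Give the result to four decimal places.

0.2000

|-x⟩ = (|0⟩ - |1⟩)/√2, so ⟨-x|ψ⟩ = (2) / (√2·√10).
P = |2|² / 20 = 4/20.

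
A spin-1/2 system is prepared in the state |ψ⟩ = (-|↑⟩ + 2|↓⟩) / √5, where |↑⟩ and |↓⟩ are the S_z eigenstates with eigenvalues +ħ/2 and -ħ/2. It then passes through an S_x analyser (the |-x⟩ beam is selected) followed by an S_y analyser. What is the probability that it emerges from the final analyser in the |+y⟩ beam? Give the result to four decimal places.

First analyser (S_x): P(|-x⟩) = |⟨-x|ψ⟩|² = 9/10.
After stage 1 the state is |-x⟩; P(|+y⟩) = |⟨+y|-x⟩|² = 1/2.
Joint probability = 9/10 × 1/2 = 0.4500.

0.4500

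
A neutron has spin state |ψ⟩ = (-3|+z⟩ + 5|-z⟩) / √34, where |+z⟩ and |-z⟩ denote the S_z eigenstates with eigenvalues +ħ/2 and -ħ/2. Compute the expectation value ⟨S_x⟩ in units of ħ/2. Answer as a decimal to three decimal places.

⟨σ_x⟩ = 2 Re(a* b)/(|a|²+|b|²) with a = -3, b = 5.
a* b = -15, so ⟨σ_x⟩ = -30/34.
⟨S_x⟩ = (ħ/2)·⟨σ_x⟩.

-0.882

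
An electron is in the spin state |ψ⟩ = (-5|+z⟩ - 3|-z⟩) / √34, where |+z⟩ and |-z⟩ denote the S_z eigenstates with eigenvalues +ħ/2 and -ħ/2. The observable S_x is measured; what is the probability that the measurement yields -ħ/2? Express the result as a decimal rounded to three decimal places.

|-x⟩ = (|+z⟩ - |-z⟩)/√2, so ⟨-x|ψ⟩ = (-2) / (√2·√34).
P = |-2|² / 68 = 4/68.

0.059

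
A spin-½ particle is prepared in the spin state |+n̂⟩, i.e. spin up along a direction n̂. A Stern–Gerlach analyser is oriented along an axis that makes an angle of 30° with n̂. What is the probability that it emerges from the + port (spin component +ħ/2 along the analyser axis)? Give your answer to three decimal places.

0.933

For spin-½, the probability of finding spin-up along an axis at angle θ to the initial spin direction is cos²(θ/2); spin-down is sin²(θ/2).
θ = 30°, so P = cos²(15°) ≈ 0.933.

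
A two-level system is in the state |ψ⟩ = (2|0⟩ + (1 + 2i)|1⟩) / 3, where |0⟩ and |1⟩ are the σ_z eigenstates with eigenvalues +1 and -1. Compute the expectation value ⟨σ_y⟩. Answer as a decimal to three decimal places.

0.889

⟨σ_y⟩ = 2 Im(a* b)/(|a|²+|b|²) with a = 2, b = (1 + 2i).
a* b = (2 + 4i), so ⟨σ_y⟩ = 8/9.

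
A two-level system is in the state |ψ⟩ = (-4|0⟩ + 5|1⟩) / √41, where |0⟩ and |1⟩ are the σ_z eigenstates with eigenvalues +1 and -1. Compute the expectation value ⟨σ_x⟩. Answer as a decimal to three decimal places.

-0.976

⟨σ_x⟩ = 2 Re(a* b)/(|a|²+|b|²) with a = -4, b = 5.
a* b = -20, so ⟨σ_x⟩ = -40/41.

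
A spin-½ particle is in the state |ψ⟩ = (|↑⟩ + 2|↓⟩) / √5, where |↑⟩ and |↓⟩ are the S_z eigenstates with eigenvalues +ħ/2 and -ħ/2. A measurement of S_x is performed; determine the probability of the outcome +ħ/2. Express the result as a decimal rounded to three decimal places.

|+x⟩ = (|↑⟩ + |↓⟩)/√2, so ⟨+x|ψ⟩ = (3) / (√2·√5).
P = |3|² / 10 = 9/10.

0.900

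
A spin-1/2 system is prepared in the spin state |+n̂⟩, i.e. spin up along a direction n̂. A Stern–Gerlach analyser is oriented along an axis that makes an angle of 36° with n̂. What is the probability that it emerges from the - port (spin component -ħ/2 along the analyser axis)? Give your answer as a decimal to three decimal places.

For spin-½, the probability of finding spin-up along an axis at angle θ to the initial spin direction is cos²(θ/2); spin-down is sin²(θ/2).
θ = 36°, so P = sin²(18°) ≈ 0.095.

0.095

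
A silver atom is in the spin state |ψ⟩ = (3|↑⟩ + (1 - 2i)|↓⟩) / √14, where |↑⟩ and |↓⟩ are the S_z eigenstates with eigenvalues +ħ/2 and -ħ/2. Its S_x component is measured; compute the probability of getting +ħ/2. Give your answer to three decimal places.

|+x⟩ = (|↑⟩ + |↓⟩)/√2, so ⟨+x|ψ⟩ = (4 - 2i) / (√2·√14).
P = |4 - 2i|² / 28 = 20/28.

0.714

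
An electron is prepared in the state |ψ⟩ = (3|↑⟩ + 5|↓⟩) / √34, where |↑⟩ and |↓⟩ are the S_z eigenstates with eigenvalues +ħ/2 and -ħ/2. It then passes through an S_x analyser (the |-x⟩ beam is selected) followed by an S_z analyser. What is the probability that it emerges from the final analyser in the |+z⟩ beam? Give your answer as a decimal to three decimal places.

0.029

First analyser (S_x): P(|-x⟩) = |⟨-x|ψ⟩|² = 4/68.
After stage 1 the state is |-x⟩; P(|+z⟩) = |⟨+z|-x⟩|² = 1/2.
Joint probability = 4/68 × 1/2 = 0.029.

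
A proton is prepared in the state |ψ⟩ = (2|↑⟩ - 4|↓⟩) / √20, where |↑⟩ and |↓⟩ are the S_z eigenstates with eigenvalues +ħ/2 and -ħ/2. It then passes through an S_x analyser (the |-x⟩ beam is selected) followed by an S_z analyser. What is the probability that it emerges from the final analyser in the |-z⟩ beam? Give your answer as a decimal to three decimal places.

First analyser (S_x): P(|-x⟩) = |⟨-x|ψ⟩|² = 36/40.
After stage 1 the state is |-x⟩; P(|-z⟩) = |⟨-z|-x⟩|² = 1/2.
Joint probability = 36/40 × 1/2 = 0.450.

0.450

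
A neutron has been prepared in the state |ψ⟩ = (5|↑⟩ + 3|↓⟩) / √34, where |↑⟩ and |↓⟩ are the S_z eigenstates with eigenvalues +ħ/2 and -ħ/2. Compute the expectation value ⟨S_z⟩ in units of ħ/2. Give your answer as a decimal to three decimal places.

⟨σ_z⟩ = |a|² - |b|² divided by |a|²+|b|², with a, b the |↑⟩, |↓⟩ amplitudes.
= (25 - 9)/34 = 16/34.
⟨S_z⟩ = (ħ/2)·⟨σ_z⟩.

0.471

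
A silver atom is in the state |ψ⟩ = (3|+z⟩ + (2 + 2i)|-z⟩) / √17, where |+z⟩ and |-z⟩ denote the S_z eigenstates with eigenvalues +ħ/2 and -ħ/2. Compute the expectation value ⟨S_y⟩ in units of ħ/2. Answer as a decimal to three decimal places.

0.706

⟨σ_y⟩ = 2 Im(a* b)/(|a|²+|b|²) with a = 3, b = (2 + 2i).
a* b = (6 + 6i), so ⟨σ_y⟩ = 12/17.
⟨S_y⟩ = (ħ/2)·⟨σ_y⟩.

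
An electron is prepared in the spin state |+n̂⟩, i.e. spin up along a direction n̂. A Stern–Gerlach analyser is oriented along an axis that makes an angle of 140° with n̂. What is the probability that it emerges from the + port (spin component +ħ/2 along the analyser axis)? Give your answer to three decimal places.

For spin-½, the probability of finding spin-up along an axis at angle θ to the initial spin direction is cos²(θ/2); spin-down is sin²(θ/2).
θ = 140°, so P = cos²(70°) ≈ 0.117.

0.117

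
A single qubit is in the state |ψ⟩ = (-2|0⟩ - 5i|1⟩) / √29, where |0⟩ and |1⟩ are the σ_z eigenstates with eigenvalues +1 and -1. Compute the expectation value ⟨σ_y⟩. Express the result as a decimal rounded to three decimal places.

0.690

⟨σ_y⟩ = 2 Im(a* b)/(|a|²+|b|²) with a = -2, b = -5i.
a* b = 10i, so ⟨σ_y⟩ = 20/29.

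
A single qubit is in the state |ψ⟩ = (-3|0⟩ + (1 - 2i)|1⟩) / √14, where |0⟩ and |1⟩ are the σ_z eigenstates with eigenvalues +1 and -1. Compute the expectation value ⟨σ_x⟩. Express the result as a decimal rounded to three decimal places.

⟨σ_x⟩ = 2 Re(a* b)/(|a|²+|b|²) with a = -3, b = (1 - 2i).
a* b = (-3 + 6i), so ⟨σ_x⟩ = -6/14.

-0.429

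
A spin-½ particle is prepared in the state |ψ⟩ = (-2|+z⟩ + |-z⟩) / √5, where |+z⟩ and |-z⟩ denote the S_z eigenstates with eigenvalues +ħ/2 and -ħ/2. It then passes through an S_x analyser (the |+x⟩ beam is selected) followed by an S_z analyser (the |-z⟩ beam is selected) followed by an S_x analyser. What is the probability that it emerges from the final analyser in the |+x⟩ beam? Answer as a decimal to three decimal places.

First analyser (S_x): P(|+x⟩) = |⟨+x|ψ⟩|² = 1/10.
After stage 1 the state is |+x⟩; P(|-z⟩) = |⟨-z|+x⟩|² = 1/2.
After stage 2 the state is |-z⟩; P(|+x⟩) = |⟨+x|-z⟩|² = 1/2.
Joint probability = 1/10 × 1/2 × 1/2 = 0.025.

0.025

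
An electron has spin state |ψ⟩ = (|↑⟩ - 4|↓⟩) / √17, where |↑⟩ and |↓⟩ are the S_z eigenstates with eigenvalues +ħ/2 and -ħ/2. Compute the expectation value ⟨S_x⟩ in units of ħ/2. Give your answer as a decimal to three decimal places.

-0.471

⟨σ_x⟩ = 2 Re(a* b)/(|a|²+|b|²) with a = 1, b = -4.
a* b = -4, so ⟨σ_x⟩ = -8/17.
⟨S_x⟩ = (ħ/2)·⟨σ_x⟩.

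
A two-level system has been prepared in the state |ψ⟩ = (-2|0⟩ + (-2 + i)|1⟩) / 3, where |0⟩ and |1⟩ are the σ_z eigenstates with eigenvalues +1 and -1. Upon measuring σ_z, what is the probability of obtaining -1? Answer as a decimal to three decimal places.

0.556

The -1 outcome corresponds to |1⟩. Its amplitude in |ψ⟩ is (-2 + i)/3.
P = |-2 + i|² / 9 = 5/9.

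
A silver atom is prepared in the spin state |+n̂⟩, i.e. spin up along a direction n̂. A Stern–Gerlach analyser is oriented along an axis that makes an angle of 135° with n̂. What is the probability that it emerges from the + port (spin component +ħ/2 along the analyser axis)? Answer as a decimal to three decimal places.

0.146

For spin-½, the probability of finding spin-up along an axis at angle θ to the initial spin direction is cos²(θ/2); spin-down is sin²(θ/2).
θ = 135°, so P = cos²(67.5°) ≈ 0.146.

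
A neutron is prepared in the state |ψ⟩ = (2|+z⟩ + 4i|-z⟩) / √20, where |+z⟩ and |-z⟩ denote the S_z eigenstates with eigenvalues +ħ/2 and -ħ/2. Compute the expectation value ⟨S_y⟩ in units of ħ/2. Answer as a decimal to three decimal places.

0.800

⟨σ_y⟩ = 2 Im(a* b)/(|a|²+|b|²) with a = 2, b = 4i.
a* b = 8i, so ⟨σ_y⟩ = 16/20.
⟨S_y⟩ = (ħ/2)·⟨σ_y⟩.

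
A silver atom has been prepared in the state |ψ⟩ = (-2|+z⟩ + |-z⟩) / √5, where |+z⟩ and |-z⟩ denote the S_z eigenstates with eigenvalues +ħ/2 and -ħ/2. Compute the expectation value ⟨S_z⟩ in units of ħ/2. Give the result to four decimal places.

⟨σ_z⟩ = |a|² - |b|² divided by |a|²+|b|², with a, b the |+z⟩, |-z⟩ amplitudes.
= (4 - 1)/5 = 3/5.
⟨S_z⟩ = (ħ/2)·⟨σ_z⟩.

0.6000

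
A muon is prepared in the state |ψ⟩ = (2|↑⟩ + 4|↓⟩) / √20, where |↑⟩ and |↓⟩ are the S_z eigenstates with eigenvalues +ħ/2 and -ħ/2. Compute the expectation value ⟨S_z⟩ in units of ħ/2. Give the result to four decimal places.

-0.6000

⟨σ_z⟩ = |a|² - |b|² divided by |a|²+|b|², with a, b the |↑⟩, |↓⟩ amplitudes.
= (4 - 16)/20 = -12/20.
⟨S_z⟩ = (ħ/2)·⟨σ_z⟩.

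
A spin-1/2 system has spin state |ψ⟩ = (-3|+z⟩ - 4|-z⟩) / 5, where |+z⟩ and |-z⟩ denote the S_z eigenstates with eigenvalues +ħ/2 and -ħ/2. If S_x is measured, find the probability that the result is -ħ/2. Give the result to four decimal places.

|-x⟩ = (|+z⟩ - |-z⟩)/√2, so ⟨-x|ψ⟩ = (1) / (√2·5).
P = |1|² / 50 = 1/50.

0.0200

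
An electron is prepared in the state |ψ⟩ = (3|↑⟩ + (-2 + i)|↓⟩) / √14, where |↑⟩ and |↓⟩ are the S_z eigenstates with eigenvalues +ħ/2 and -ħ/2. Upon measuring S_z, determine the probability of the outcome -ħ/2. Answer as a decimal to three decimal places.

0.357

The -ħ/2 outcome corresponds to |↓⟩. Its amplitude in |ψ⟩ is (-2 + i)/√14.
P = |-2 + i|² / 14 = 5/14.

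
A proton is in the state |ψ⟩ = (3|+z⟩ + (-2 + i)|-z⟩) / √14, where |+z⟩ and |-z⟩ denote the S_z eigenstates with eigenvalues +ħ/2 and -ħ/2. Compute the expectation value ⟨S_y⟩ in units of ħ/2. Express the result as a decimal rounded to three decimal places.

0.429

⟨σ_y⟩ = 2 Im(a* b)/(|a|²+|b|²) with a = 3, b = (-2 + i).
a* b = (-6 + 3i), so ⟨σ_y⟩ = 6/14.
⟨S_y⟩ = (ħ/2)·⟨σ_y⟩.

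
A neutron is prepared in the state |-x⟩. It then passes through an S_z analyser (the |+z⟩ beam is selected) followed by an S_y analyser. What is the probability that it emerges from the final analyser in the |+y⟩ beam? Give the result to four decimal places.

0.2500

First analyser (S_z): from |-x⟩, P(|+z⟩) = 1/2.
After stage 1 the state is |+z⟩; P(|+y⟩) = |⟨+y|+z⟩|² = 1/2.
Joint probability = 1/2 × 1/2 = 0.2500.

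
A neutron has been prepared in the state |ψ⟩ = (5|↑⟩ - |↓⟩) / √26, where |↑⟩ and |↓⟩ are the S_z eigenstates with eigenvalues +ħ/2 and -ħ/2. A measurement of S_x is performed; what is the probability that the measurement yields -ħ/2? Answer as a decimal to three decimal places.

|-x⟩ = (|↑⟩ - |↓⟩)/√2, so ⟨-x|ψ⟩ = (6) / (√2·√26).
P = |6|² / 52 = 36/52.

0.692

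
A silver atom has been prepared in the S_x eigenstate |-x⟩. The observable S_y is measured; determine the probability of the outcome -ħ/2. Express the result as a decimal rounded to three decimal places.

In the S_z basis, |-x⟩ = (|↑⟩ - |↓⟩)/√2 and |-y⟩ = (|↑⟩ - i|↓⟩)/√2.
|⟨-y|-x⟩|² = 1/2.

0.500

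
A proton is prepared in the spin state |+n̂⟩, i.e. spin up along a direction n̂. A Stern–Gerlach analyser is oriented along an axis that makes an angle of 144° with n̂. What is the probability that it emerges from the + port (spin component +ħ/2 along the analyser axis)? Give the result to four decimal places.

0.0955

For spin-½, the probability of finding spin-up along an axis at angle θ to the initial spin direction is cos²(θ/2); spin-down is sin²(θ/2).
θ = 144°, so P = cos²(72°) ≈ 0.0955.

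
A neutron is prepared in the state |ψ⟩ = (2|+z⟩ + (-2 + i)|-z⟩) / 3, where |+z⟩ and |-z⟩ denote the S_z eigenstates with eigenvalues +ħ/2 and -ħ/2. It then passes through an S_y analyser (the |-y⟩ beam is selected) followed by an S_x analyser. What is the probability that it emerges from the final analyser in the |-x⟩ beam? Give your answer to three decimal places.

First analyser (S_y): P(|-y⟩) = |⟨-y|ψ⟩|² = 5/18.
After stage 1 the state is |-y⟩; P(|-x⟩) = |⟨-x|-y⟩|² = 1/2.
Joint probability = 5/18 × 1/2 = 0.139.

0.139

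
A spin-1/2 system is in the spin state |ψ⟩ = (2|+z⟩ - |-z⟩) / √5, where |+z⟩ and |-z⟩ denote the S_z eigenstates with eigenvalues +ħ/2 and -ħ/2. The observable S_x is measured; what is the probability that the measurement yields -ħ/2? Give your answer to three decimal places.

|-x⟩ = (|+z⟩ - |-z⟩)/√2, so ⟨-x|ψ⟩ = (3) / (√2·√5).
P = |3|² / 10 = 9/10.

0.900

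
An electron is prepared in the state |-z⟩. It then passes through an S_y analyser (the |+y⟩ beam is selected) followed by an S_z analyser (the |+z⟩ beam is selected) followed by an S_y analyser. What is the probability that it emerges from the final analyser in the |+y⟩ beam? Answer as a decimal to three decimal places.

0.125

First analyser (S_y): from |-z⟩, P(|+y⟩) = 1/2.
After stage 1 the state is |+y⟩; P(|+z⟩) = |⟨+z|+y⟩|² = 1/2.
After stage 2 the state is |+z⟩; P(|+y⟩) = |⟨+y|+z⟩|² = 1/2.
Joint probability = 1/2 × 1/2 × 1/2 = 0.125.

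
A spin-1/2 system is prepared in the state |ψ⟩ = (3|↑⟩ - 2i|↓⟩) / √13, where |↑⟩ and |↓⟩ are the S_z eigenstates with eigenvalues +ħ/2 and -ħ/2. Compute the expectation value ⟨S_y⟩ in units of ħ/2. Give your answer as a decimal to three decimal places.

-0.923

⟨σ_y⟩ = 2 Im(a* b)/(|a|²+|b|²) with a = 3, b = -2i.
a* b = -6i, so ⟨σ_y⟩ = -12/13.
⟨S_y⟩ = (ħ/2)·⟨σ_y⟩.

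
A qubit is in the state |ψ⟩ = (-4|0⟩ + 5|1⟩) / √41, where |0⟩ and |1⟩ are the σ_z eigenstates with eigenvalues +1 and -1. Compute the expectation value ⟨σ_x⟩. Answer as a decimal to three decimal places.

-0.976

⟨σ_x⟩ = 2 Re(a* b)/(|a|²+|b|²) with a = -4, b = 5.
a* b = -20, so ⟨σ_x⟩ = -40/41.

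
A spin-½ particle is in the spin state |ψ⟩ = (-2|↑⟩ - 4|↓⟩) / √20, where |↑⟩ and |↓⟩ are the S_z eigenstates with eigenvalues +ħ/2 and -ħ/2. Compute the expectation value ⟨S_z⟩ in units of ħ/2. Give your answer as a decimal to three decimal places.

-0.600

⟨σ_z⟩ = |a|² - |b|² divided by |a|²+|b|², with a, b the |↑⟩, |↓⟩ amplitudes.
= (4 - 16)/20 = -12/20.
⟨S_z⟩ = (ħ/2)·⟨σ_z⟩.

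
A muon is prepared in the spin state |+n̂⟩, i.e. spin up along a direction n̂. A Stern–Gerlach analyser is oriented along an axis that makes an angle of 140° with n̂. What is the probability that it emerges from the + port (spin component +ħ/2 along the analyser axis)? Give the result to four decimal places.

For spin-½, the probability of finding spin-up along an axis at angle θ to the initial spin direction is cos²(θ/2); spin-down is sin²(θ/2).
θ = 140°, so P = cos²(70°) ≈ 0.1170.

0.1170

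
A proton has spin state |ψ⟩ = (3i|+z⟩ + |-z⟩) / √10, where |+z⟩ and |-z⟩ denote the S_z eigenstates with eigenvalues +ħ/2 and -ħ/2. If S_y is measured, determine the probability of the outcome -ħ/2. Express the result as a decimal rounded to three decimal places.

0.800

|-y⟩ = (|+z⟩ - i|-z⟩)/√2, so ⟨-y|ψ⟩ = (4i) / (√2·√10).
P = |4i|² / 20 = 16/20.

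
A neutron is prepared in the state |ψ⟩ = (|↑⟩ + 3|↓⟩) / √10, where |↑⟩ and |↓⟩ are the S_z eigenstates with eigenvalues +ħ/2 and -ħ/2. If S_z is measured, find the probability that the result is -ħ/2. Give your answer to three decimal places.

0.900

The -ħ/2 outcome corresponds to |↓⟩. Its amplitude in |ψ⟩ is 3/√10.
P = |3|² / 10 = 9/10.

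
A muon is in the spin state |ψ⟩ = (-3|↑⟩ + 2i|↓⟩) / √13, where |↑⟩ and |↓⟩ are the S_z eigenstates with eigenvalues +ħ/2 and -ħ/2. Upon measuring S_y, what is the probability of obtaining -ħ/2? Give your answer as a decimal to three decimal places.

|-y⟩ = (|↑⟩ - i|↓⟩)/√2, so ⟨-y|ψ⟩ = (-5) / (√2·√13).
P = |-5|² / 26 = 25/26.

0.962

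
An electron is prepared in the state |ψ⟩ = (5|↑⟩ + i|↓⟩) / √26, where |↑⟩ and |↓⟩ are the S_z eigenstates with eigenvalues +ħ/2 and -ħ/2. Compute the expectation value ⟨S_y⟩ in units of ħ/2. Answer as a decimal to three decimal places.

⟨σ_y⟩ = 2 Im(a* b)/(|a|²+|b|²) with a = 5, b = i.
a* b = 5i, so ⟨σ_y⟩ = 10/26.
⟨S_y⟩ = (ħ/2)·⟨σ_y⟩.

0.385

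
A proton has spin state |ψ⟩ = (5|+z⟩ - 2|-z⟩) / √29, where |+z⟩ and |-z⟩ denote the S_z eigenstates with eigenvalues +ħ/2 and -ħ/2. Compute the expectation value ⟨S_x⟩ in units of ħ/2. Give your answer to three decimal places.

⟨σ_x⟩ = 2 Re(a* b)/(|a|²+|b|²) with a = 5, b = -2.
a* b = -10, so ⟨σ_x⟩ = -20/29.
⟨S_x⟩ = (ħ/2)·⟨σ_x⟩.

-0.690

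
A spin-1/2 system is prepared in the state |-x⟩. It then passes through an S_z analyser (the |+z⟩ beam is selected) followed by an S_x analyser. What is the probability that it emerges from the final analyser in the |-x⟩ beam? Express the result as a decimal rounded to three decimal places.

0.250

First analyser (S_z): from |-x⟩, P(|+z⟩) = 1/2.
After stage 1 the state is |+z⟩; P(|-x⟩) = |⟨-x|+z⟩|² = 1/2.
Joint probability = 1/2 × 1/2 = 0.250.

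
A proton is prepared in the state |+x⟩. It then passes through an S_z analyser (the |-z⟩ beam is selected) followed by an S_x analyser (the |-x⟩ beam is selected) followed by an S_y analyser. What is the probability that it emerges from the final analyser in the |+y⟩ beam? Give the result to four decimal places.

0.1250

First analyser (S_z): from |+x⟩, P(|-z⟩) = 1/2.
After stage 1 the state is |-z⟩; P(|-x⟩) = |⟨-x|-z⟩|² = 1/2.
After stage 2 the state is |-x⟩; P(|+y⟩) = |⟨+y|-x⟩|² = 1/2.
Joint probability = 1/2 × 1/2 × 1/2 = 0.1250.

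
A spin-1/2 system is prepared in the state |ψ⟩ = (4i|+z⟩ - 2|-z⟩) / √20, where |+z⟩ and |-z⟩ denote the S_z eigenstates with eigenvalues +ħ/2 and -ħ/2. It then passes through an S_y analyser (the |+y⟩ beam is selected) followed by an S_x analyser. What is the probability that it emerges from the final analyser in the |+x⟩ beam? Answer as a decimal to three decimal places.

0.450

First analyser (S_y): P(|+y⟩) = |⟨+y|ψ⟩|² = 36/40.
After stage 1 the state is |+y⟩; P(|+x⟩) = |⟨+x|+y⟩|² = 1/2.
Joint probability = 36/40 × 1/2 = 0.450.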